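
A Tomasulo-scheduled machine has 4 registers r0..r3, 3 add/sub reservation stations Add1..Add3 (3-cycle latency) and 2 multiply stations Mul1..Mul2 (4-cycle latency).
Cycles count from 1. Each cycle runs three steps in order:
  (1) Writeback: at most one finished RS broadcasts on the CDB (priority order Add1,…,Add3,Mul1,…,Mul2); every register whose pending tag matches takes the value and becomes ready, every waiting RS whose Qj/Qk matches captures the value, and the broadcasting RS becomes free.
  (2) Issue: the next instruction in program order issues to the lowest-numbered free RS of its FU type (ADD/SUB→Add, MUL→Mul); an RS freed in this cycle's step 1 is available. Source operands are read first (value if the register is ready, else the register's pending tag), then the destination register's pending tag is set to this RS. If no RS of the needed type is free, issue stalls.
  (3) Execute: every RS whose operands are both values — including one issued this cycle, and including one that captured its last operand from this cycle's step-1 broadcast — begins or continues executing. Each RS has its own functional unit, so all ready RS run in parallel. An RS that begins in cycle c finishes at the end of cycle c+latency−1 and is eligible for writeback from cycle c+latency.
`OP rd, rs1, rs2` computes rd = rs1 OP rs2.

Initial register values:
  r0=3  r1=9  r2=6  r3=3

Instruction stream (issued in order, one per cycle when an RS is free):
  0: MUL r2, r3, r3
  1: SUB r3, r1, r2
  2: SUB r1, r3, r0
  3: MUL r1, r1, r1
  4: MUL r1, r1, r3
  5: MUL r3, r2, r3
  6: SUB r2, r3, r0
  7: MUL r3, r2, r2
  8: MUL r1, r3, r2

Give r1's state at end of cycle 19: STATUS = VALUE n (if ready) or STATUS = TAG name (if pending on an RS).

STATUS = VALUE 0

  c1: issue MUL r2<-Mul1  regs: r0:3,r1:9,r2:Mul1,r3:3
  c2: issue SUB r3<-Add1  regs: r0:3,r1:9,r2:Mul1,r3:Add1
  c3: issue SUB r1<-Add2  regs: r0:3,r1:Add2,r2:Mul1,r3:Add1
  c4: issue MUL r1<-Mul2  regs: r0:3,r1:Mul2,r2:Mul1,r3:Add1
  c5: CDB Mul1=9; issue MUL r1<-Mul1  regs: r0:3,r1:Mul1,r2:9,r3:Add1
  c6: stall  regs: r0:3,r1:Mul1,r2:9,r3:Add1
  c7: stall  regs: r0:3,r1:Mul1,r2:9,r3:Add1
  c8: CDB Add1=0; stall  regs: r0:3,r1:Mul1,r2:9,r3:0
  c9: stall  regs: r0:3,r1:Mul1,r2:9,r3:0
  c10: stall  regs: r0:3,r1:Mul1,r2:9,r3:0
  c11: CDB Add2=-3; stall  regs: r0:3,r1:Mul1,r2:9,r3:0
  c12: stall  regs: r0:3,r1:Mul1,r2:9,r3:0
  c13: stall  regs: r0:3,r1:Mul1,r2:9,r3:0
  c14: stall  regs: r0:3,r1:Mul1,r2:9,r3:0
  c15: CDB Mul2=9; issue MUL r3<-Mul2  regs: r0:3,r1:Mul1,r2:9,r3:Mul2
  c16: issue SUB r2<-Add1  regs: r0:3,r1:Mul1,r2:Add1,r3:Mul2
  c17: stall  regs: r0:3,r1:Mul1,r2:Add1,r3:Mul2
  c18: stall  regs: r0:3,r1:Mul1,r2:Add1,r3:Mul2
  c19: CDB Mul1=0; issue MUL r3<-Mul1  regs: r0:3,r1:0,r2:Add1,r3:Mul1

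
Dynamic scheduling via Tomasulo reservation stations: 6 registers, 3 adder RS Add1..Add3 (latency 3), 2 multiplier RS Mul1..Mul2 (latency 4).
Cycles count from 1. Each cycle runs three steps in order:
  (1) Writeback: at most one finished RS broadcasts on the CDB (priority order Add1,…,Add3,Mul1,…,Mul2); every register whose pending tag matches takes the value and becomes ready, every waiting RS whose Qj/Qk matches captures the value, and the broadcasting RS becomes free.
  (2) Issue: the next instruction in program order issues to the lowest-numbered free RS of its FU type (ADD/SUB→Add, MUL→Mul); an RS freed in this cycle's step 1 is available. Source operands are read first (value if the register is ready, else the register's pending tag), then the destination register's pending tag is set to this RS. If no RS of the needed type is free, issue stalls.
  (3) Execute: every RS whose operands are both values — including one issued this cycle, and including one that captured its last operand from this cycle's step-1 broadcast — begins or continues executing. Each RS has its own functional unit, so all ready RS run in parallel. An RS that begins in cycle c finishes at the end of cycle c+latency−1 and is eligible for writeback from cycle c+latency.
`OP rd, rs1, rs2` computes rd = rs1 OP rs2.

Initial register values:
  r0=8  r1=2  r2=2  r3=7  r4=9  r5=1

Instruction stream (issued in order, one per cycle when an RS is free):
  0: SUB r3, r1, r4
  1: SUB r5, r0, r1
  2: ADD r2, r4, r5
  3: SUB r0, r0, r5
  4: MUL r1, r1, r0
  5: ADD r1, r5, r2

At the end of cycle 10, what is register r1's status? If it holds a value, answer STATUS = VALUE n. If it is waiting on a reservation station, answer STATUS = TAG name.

  c1: issue SUB r3<-Add1  regs: r0:8,r1:2,r2:2,r3:Add1,r4:9,r5:1
  c2: issue SUB r5<-Add2  regs: r0:8,r1:2,r2:2,r3:Add1,r4:9,r5:Add2
  c3: issue ADD r2<-Add3  regs: r0:8,r1:2,r2:Add3,r3:Add1,r4:9,r5:Add2
  c4: CDB Add1=-7; issue SUB r0<-Add1  regs: r0:Add1,r1:2,r2:Add3,r3:-7,r4:9,r5:Add2
  c5: CDB Add2=6; issue MUL r1<-Mul1  regs: r0:Add1,r1:Mul1,r2:Add3,r3:-7,r4:9,r5:6
  c6: issue ADD r1<-Add2  regs: r0:Add1,r1:Add2,r2:Add3,r3:-7,r4:9,r5:6
  c7: -  regs: r0:Add1,r1:Add2,r2:Add3,r3:-7,r4:9,r5:6
  c8: CDB Add1=2  regs: r0:2,r1:Add2,r2:Add3,r3:-7,r4:9,r5:6
  c9: CDB Add3=15  regs: r0:2,r1:Add2,r2:15,r3:-7,r4:9,r5:6
  c10: -  regs: r0:2,r1:Add2,r2:15,r3:-7,r4:9,r5:6

STATUS = TAG Add2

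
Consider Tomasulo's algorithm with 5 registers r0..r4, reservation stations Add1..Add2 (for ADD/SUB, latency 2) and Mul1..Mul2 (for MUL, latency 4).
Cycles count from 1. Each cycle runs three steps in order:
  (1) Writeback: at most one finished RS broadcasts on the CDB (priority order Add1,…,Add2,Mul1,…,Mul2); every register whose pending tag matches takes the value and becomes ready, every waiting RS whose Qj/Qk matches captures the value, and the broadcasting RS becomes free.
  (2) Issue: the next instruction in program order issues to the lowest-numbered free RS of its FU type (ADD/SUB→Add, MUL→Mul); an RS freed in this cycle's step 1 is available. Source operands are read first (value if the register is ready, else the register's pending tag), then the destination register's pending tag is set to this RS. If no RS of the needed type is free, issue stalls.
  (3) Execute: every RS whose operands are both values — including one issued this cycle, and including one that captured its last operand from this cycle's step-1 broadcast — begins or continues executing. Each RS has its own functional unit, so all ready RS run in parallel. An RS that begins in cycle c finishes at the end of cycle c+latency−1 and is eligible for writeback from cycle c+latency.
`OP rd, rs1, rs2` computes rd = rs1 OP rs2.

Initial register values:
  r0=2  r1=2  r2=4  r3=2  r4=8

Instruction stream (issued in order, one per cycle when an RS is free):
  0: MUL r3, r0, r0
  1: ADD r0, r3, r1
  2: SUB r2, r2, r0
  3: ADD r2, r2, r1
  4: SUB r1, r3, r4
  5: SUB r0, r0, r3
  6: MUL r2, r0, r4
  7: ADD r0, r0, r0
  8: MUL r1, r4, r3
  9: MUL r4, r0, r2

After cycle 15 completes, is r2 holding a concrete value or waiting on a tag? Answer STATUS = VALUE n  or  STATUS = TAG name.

  c1: issue MUL r3<-Mul1  regs: r0:2,r1:2,r2:4,r3:Mul1,r4:8
  c2: issue ADD r0<-Add1  regs: r0:Add1,r1:2,r2:4,r3:Mul1,r4:8
  c3: issue SUB r2<-Add2  regs: r0:Add1,r1:2,r2:Add2,r3:Mul1,r4:8
  c4: stall  regs: r0:Add1,r1:2,r2:Add2,r3:Mul1,r4:8
  c5: CDB Mul1=4; stall  regs: r0:Add1,r1:2,r2:Add2,r3:4,r4:8
  c6: stall  regs: r0:Add1,r1:2,r2:Add2,r3:4,r4:8
  c7: CDB Add1=6; issue ADD r2<-Add1  regs: r0:6,r1:2,r2:Add1,r3:4,r4:8
  c8: stall  regs: r0:6,r1:2,r2:Add1,r3:4,r4:8
  c9: CDB Add2=-2; issue SUB r1<-Add2  regs: r0:6,r1:Add2,r2:Add1,r3:4,r4:8
  c10: stall  regs: r0:6,r1:Add2,r2:Add1,r3:4,r4:8
  c11: CDB Add1=0; issue SUB r0<-Add1  regs: r0:Add1,r1:Add2,r2:0,r3:4,r4:8
  c12: CDB Add2=-4; issue MUL r2<-Mul1  regs: r0:Add1,r1:-4,r2:Mul1,r3:4,r4:8
  c13: CDB Add1=2; issue ADD r0<-Add1  regs: r0:Add1,r1:-4,r2:Mul1,r3:4,r4:8
  c14: issue MUL r1<-Mul2  regs: r0:Add1,r1:Mul2,r2:Mul1,r3:4,r4:8
  c15: CDB Add1=4; stall  regs: r0:4,r1:Mul2,r2:Mul1,r3:4,r4:8

STATUS = TAG Mul1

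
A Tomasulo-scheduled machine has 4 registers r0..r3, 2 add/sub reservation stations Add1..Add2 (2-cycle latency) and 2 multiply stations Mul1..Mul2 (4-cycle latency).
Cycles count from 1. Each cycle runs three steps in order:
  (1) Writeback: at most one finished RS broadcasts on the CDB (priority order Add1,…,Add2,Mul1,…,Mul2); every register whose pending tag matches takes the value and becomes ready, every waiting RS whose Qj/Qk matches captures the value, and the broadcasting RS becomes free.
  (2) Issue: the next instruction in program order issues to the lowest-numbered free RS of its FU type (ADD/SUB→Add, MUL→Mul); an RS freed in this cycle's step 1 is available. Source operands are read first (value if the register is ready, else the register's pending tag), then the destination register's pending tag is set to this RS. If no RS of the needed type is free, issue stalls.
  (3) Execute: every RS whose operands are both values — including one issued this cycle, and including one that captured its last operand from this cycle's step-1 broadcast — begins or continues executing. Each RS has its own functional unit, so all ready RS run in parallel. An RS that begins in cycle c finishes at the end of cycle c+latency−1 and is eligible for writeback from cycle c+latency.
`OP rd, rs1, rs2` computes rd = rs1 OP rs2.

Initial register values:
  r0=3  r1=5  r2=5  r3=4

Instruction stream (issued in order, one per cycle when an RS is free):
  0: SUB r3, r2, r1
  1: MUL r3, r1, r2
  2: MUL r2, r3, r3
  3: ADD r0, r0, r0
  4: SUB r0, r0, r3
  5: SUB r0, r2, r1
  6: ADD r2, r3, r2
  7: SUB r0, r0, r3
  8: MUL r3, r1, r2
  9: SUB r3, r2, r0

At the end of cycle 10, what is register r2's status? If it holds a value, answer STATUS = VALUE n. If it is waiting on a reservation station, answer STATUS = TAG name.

  c1: issue SUB r3<-Add1  regs: r0:3,r1:5,r2:5,r3:Add1
  c2: issue MUL r3<-Mul1  regs: r0:3,r1:5,r2:5,r3:Mul1
  c3: CDB Add1=0; issue MUL r2<-Mul2  regs: r0:3,r1:5,r2:Mul2,r3:Mul1
  c4: issue ADD r0<-Add1  regs: r0:Add1,r1:5,r2:Mul2,r3:Mul1
  c5: issue SUB r0<-Add2  regs: r0:Add2,r1:5,r2:Mul2,r3:Mul1
  c6: CDB Add1=6; issue SUB r0<-Add1  regs: r0:Add1,r1:5,r2:Mul2,r3:Mul1
  c7: CDB Mul1=25; stall  regs: r0:Add1,r1:5,r2:Mul2,r3:25
  c8: stall  regs: r0:Add1,r1:5,r2:Mul2,r3:25
  c9: CDB Add2=-19; issue ADD r2<-Add2  regs: r0:Add1,r1:5,r2:Add2,r3:25
  c10: stall  regs: r0:Add1,r1:5,r2:Add2,r3:25

STATUS = TAG Add2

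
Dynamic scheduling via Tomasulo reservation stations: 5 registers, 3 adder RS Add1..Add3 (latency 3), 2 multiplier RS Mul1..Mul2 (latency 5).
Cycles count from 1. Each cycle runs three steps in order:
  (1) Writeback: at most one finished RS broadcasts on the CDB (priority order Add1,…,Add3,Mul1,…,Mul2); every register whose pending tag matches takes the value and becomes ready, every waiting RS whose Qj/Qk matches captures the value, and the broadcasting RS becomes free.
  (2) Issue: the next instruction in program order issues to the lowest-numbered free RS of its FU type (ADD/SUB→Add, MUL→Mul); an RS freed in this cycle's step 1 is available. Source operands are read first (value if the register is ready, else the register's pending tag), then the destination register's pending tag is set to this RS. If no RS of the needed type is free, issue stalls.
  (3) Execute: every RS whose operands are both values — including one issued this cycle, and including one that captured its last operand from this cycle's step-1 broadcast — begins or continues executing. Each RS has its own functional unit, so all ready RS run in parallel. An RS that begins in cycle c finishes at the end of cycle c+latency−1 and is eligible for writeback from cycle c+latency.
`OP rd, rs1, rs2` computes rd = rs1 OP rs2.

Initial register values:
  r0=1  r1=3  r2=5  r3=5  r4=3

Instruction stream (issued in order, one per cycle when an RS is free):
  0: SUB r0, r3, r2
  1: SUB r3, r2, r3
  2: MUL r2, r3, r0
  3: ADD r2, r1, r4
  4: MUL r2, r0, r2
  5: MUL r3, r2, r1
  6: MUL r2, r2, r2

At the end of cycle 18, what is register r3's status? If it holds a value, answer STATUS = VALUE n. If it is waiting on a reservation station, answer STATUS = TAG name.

STATUS = VALUE 0

  c1: issue SUB r0<-Add1  regs: r0:Add1,r1:3,r2:5,r3:5,r4:3
  c2: issue SUB r3<-Add2  regs: r0:Add1,r1:3,r2:5,r3:Add2,r4:3
  c3: issue MUL r2<-Mul1  regs: r0:Add1,r1:3,r2:Mul1,r3:Add2,r4:3
  c4: CDB Add1=0; issue ADD r2<-Add1  regs: r0:0,r1:3,r2:Add1,r3:Add2,r4:3
  c5: CDB Add2=0; issue MUL r2<-Mul2  regs: r0:0,r1:3,r2:Mul2,r3:0,r4:3
  c6: stall  regs: r0:0,r1:3,r2:Mul2,r3:0,r4:3
  c7: CDB Add1=6; stall  regs: r0:0,r1:3,r2:Mul2,r3:0,r4:3
  c8: stall  regs: r0:0,r1:3,r2:Mul2,r3:0,r4:3
  c9: stall  regs: r0:0,r1:3,r2:Mul2,r3:0,r4:3
  c10: CDB Mul1=0; issue MUL r3<-Mul1  regs: r0:0,r1:3,r2:Mul2,r3:Mul1,r4:3
  c11: stall  regs: r0:0,r1:3,r2:Mul2,r3:Mul1,r4:3
  c12: CDB Mul2=0; issue MUL r2<-Mul2  regs: r0:0,r1:3,r2:Mul2,r3:Mul1,r4:3
  c13: -  regs: r0:0,r1:3,r2:Mul2,r3:Mul1,r4:3
  c14: -  regs: r0:0,r1:3,r2:Mul2,r3:Mul1,r4:3
  c15: -  regs: r0:0,r1:3,r2:Mul2,r3:Mul1,r4:3
  c16: -  regs: r0:0,r1:3,r2:Mul2,r3:Mul1,r4:3
  c17: CDB Mul1=0  regs: r0:0,r1:3,r2:Mul2,r3:0,r4:3
  c18: CDB Mul2=0  regs: r0:0,r1:3,r2:0,r3:0,r4:3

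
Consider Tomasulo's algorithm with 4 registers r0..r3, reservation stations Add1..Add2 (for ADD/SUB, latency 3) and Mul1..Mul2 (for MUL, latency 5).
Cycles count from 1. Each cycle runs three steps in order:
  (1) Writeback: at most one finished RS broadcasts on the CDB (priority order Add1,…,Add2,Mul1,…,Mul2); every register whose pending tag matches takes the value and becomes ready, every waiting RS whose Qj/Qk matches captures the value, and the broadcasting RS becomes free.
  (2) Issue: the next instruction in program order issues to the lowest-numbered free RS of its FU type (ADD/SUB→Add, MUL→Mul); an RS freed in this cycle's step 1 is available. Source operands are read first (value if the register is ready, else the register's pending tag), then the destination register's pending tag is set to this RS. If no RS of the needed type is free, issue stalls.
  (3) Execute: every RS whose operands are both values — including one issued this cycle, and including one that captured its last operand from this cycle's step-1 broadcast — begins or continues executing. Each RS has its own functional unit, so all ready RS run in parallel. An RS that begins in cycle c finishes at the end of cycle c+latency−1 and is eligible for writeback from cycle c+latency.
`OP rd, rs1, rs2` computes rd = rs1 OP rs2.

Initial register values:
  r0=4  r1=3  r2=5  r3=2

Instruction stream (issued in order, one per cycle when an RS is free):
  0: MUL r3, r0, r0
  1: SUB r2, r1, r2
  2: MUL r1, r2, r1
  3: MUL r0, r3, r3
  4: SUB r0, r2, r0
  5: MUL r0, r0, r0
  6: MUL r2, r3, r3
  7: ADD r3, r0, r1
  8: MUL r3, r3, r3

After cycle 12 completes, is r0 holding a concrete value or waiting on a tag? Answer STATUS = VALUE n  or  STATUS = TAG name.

  c1: issue MUL r3<-Mul1  regs: r0:4,r1:3,r2:5,r3:Mul1
  c2: issue SUB r2<-Add1  regs: r0:4,r1:3,r2:Add1,r3:Mul1
  c3: issue MUL r1<-Mul2  regs: r0:4,r1:Mul2,r2:Add1,r3:Mul1
  c4: stall  regs: r0:4,r1:Mul2,r2:Add1,r3:Mul1
  c5: CDB Add1=-2; stall  regs: r0:4,r1:Mul2,r2:-2,r3:Mul1
  c6: CDB Mul1=16; issue MUL r0<-Mul1  regs: r0:Mul1,r1:Mul2,r2:-2,r3:16
  c7: issue SUB r0<-Add1  regs: r0:Add1,r1:Mul2,r2:-2,r3:16
  c8: stall  regs: r0:Add1,r1:Mul2,r2:-2,r3:16
  c9: stall  regs: r0:Add1,r1:Mul2,r2:-2,r3:16
  c10: CDB Mul2=-6; issue MUL r0<-Mul2  regs: r0:Mul2,r1:-6,r2:-2,r3:16
  c11: CDB Mul1=256; issue MUL r2<-Mul1  regs: r0:Mul2,r1:-6,r2:Mul1,r3:16
  c12: issue ADD r3<-Add2  regs: r0:Mul2,r1:-6,r2:Mul1,r3:Add2

STATUS = TAG Mul2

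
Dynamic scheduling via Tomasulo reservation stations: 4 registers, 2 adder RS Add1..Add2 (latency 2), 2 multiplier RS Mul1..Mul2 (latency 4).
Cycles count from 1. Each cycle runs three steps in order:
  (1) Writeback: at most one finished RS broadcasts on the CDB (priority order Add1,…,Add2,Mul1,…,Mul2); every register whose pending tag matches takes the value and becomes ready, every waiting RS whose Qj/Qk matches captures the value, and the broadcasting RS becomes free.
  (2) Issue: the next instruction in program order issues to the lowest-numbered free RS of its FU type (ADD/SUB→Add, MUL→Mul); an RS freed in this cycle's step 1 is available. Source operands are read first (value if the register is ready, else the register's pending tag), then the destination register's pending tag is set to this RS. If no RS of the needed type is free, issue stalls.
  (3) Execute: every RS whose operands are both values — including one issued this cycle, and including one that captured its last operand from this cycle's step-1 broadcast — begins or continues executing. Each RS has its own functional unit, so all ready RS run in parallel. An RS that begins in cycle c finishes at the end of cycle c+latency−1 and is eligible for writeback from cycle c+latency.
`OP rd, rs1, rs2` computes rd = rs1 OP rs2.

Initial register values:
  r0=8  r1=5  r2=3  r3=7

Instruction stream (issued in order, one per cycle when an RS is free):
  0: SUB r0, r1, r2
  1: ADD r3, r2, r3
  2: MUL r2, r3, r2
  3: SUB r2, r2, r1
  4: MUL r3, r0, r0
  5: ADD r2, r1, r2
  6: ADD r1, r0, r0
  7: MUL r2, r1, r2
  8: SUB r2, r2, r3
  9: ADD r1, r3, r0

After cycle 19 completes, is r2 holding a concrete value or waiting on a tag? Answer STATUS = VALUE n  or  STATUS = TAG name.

STATUS = VALUE 116

cycle 1: issue SUB r0<-Add1 // r0:Add1,r1:5,r2:3,r3:7
cycle 2: issue ADD r3<-Add2 // r0:Add1,r1:5,r2:3,r3:Add2
cycle 3: CDB Add1=2; issue MUL r2<-Mul1 // r0:2,r1:5,r2:Mul1,r3:Add2
cycle 4: CDB Add2=10; issue SUB r2<-Add1 // r0:2,r1:5,r2:Add1,r3:10
cycle 5: issue MUL r3<-Mul2 // r0:2,r1:5,r2:Add1,r3:Mul2
cycle 6: issue ADD r2<-Add2 // r0:2,r1:5,r2:Add2,r3:Mul2
cycle 7: stall // r0:2,r1:5,r2:Add2,r3:Mul2
cycle 8: CDB Mul1=30; stall // r0:2,r1:5,r2:Add2,r3:Mul2
cycle 9: CDB Mul2=4; stall // r0:2,r1:5,r2:Add2,r3:4
cycle 10: CDB Add1=25; issue ADD r1<-Add1 // r0:2,r1:Add1,r2:Add2,r3:4
cycle 11: issue MUL r2<-Mul1 // r0:2,r1:Add1,r2:Mul1,r3:4
cycle 12: CDB Add1=4; issue SUB r2<-Add1 // r0:2,r1:4,r2:Add1,r3:4
cycle 13: CDB Add2=30; issue ADD r1<-Add2 // r0:2,r1:Add2,r2:Add1,r3:4
cycle 14: - // r0:2,r1:Add2,r2:Add1,r3:4
cycle 15: CDB Add2=6 // r0:2,r1:6,r2:Add1,r3:4
cycle 16: - // r0:2,r1:6,r2:Add1,r3:4
cycle 17: CDB Mul1=120 // r0:2,r1:6,r2:Add1,r3:4
cycle 18: - // r0:2,r1:6,r2:Add1,r3:4
cycle 19: CDB Add1=116 // r0:2,r1:6,r2:116,r3:4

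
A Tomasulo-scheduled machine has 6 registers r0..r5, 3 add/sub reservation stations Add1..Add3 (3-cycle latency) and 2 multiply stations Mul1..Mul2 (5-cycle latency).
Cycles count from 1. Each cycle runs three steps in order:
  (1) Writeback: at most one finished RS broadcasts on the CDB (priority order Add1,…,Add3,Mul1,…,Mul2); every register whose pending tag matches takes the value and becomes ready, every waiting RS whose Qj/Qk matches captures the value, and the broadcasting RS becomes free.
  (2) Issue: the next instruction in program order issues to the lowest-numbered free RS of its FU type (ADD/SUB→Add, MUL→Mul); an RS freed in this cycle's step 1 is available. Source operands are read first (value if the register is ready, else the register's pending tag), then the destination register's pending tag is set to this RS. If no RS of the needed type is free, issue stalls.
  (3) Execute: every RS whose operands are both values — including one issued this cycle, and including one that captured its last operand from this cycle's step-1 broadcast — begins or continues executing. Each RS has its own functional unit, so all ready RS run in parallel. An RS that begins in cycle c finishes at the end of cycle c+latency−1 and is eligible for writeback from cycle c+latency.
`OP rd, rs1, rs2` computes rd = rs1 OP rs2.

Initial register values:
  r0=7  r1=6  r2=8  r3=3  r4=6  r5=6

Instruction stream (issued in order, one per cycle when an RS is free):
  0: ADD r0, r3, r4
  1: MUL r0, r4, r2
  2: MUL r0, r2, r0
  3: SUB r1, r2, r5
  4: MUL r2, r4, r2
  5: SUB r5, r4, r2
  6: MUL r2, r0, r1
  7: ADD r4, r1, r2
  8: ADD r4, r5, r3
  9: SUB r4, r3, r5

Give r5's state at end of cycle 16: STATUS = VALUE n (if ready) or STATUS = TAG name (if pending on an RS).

STATUS = VALUE -42

cycle 1: issue ADD r0<-Add1 // r0:Add1,r1:6,r2:8,r3:3,r4:6,r5:6
cycle 2: issue MUL r0<-Mul1 // r0:Mul1,r1:6,r2:8,r3:3,r4:6,r5:6
cycle 3: issue MUL r0<-Mul2 // r0:Mul2,r1:6,r2:8,r3:3,r4:6,r5:6
cycle 4: CDB Add1=9; issue SUB r1<-Add1 // r0:Mul2,r1:Add1,r2:8,r3:3,r4:6,r5:6
cycle 5: stall // r0:Mul2,r1:Add1,r2:8,r3:3,r4:6,r5:6
cycle 6: stall // r0:Mul2,r1:Add1,r2:8,r3:3,r4:6,r5:6
cycle 7: CDB Add1=2; stall // r0:Mul2,r1:2,r2:8,r3:3,r4:6,r5:6
cycle 8: CDB Mul1=48; issue MUL r2<-Mul1 // r0:Mul2,r1:2,r2:Mul1,r3:3,r4:6,r5:6
cycle 9: issue SUB r5<-Add1 // r0:Mul2,r1:2,r2:Mul1,r3:3,r4:6,r5:Add1
cycle 10: stall // r0:Mul2,r1:2,r2:Mul1,r3:3,r4:6,r5:Add1
cycle 11: stall // r0:Mul2,r1:2,r2:Mul1,r3:3,r4:6,r5:Add1
cycle 12: stall // r0:Mul2,r1:2,r2:Mul1,r3:3,r4:6,r5:Add1
cycle 13: CDB Mul1=48; issue MUL r2<-Mul1 // r0:Mul2,r1:2,r2:Mul1,r3:3,r4:6,r5:Add1
cycle 14: CDB Mul2=384; issue ADD r4<-Add2 // r0:384,r1:2,r2:Mul1,r3:3,r4:Add2,r5:Add1
cycle 15: issue ADD r4<-Add3 // r0:384,r1:2,r2:Mul1,r3:3,r4:Add3,r5:Add1
cycle 16: CDB Add1=-42; issue SUB r4<-Add1 // r0:384,r1:2,r2:Mul1,r3:3,r4:Add1,r5:-42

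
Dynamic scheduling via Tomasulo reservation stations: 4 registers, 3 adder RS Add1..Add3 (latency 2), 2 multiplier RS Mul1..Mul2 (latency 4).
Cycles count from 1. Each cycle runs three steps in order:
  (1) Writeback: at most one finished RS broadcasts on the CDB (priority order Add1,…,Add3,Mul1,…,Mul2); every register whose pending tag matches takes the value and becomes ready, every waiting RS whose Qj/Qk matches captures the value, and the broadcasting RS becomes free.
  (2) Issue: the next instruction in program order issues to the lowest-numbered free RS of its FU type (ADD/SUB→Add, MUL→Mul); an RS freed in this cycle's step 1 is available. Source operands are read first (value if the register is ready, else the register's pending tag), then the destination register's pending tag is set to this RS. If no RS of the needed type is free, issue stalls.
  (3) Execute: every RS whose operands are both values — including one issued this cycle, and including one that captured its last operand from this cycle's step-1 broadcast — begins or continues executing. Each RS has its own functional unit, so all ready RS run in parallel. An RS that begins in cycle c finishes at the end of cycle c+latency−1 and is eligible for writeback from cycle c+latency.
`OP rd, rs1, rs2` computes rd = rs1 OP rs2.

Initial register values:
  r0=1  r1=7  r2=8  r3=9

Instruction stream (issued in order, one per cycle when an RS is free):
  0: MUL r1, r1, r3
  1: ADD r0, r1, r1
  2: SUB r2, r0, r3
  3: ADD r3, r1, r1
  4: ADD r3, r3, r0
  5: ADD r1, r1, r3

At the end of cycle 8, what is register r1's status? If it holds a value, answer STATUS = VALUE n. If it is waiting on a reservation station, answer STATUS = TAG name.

STATUS = TAG Add3

  c1: issue MUL r1<-Mul1  regs: r0:1,r1:Mul1,r2:8,r3:9
  c2: issue ADD r0<-Add1  regs: r0:Add1,r1:Mul1,r2:8,r3:9
  c3: issue SUB r2<-Add2  regs: r0:Add1,r1:Mul1,r2:Add2,r3:9
  c4: issue ADD r3<-Add3  regs: r0:Add1,r1:Mul1,r2:Add2,r3:Add3
  c5: CDB Mul1=63; stall  regs: r0:Add1,r1:63,r2:Add2,r3:Add3
  c6: stall  regs: r0:Add1,r1:63,r2:Add2,r3:Add3
  c7: CDB Add1=126; issue ADD r3<-Add1  regs: r0:126,r1:63,r2:Add2,r3:Add1
  c8: CDB Add3=126; issue ADD r1<-Add3  regs: r0:126,r1:Add3,r2:Add2,r3:Add1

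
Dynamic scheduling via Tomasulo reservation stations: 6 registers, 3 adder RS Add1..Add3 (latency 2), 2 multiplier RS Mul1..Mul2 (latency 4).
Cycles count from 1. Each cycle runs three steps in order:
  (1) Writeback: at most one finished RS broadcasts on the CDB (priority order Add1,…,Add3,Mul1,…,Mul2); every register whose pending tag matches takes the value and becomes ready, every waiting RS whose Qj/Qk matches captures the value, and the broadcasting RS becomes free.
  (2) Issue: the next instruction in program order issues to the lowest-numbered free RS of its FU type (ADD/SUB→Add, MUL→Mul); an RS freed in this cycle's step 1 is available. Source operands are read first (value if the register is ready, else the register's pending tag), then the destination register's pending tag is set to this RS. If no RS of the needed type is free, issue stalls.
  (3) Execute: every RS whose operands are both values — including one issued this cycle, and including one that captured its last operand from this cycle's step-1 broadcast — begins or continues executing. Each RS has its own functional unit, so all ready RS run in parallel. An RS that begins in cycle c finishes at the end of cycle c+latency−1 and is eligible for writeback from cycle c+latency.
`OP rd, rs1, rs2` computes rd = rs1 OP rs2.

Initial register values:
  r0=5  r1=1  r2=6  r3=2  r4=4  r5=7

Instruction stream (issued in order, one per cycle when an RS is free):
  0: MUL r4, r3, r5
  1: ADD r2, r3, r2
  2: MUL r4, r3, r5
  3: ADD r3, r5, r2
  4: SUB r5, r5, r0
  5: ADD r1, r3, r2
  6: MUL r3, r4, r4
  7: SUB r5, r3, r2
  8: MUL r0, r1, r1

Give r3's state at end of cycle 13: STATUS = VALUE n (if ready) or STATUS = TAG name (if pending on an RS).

STATUS = VALUE 196

c1: issue MUL r4<-Mul1 | r0:5,r1:1,r2:6,r3:2,r4:Mul1,r5:7
c2: issue ADD r2<-Add1 | r0:5,r1:1,r2:Add1,r3:2,r4:Mul1,r5:7
c3: issue MUL r4<-Mul2 | r0:5,r1:1,r2:Add1,r3:2,r4:Mul2,r5:7
c4: CDB Add1=8; issue ADD r3<-Add1 | r0:5,r1:1,r2:8,r3:Add1,r4:Mul2,r5:7
c5: CDB Mul1=14; issue SUB r5<-Add2 | r0:5,r1:1,r2:8,r3:Add1,r4:Mul2,r5:Add2
c6: CDB Add1=15; issue ADD r1<-Add1 | r0:5,r1:Add1,r2:8,r3:15,r4:Mul2,r5:Add2
c7: CDB Add2=2; issue MUL r3<-Mul1 | r0:5,r1:Add1,r2:8,r3:Mul1,r4:Mul2,r5:2
c8: CDB Add1=23; issue SUB r5<-Add1 | r0:5,r1:23,r2:8,r3:Mul1,r4:Mul2,r5:Add1
c9: CDB Mul2=14; issue MUL r0<-Mul2 | r0:Mul2,r1:23,r2:8,r3:Mul1,r4:14,r5:Add1
c10: - | r0:Mul2,r1:23,r2:8,r3:Mul1,r4:14,r5:Add1
c11: - | r0:Mul2,r1:23,r2:8,r3:Mul1,r4:14,r5:Add1
c12: - | r0:Mul2,r1:23,r2:8,r3:Mul1,r4:14,r5:Add1
c13: CDB Mul1=196 | r0:Mul2,r1:23,r2:8,r3:196,r4:14,r5:Add1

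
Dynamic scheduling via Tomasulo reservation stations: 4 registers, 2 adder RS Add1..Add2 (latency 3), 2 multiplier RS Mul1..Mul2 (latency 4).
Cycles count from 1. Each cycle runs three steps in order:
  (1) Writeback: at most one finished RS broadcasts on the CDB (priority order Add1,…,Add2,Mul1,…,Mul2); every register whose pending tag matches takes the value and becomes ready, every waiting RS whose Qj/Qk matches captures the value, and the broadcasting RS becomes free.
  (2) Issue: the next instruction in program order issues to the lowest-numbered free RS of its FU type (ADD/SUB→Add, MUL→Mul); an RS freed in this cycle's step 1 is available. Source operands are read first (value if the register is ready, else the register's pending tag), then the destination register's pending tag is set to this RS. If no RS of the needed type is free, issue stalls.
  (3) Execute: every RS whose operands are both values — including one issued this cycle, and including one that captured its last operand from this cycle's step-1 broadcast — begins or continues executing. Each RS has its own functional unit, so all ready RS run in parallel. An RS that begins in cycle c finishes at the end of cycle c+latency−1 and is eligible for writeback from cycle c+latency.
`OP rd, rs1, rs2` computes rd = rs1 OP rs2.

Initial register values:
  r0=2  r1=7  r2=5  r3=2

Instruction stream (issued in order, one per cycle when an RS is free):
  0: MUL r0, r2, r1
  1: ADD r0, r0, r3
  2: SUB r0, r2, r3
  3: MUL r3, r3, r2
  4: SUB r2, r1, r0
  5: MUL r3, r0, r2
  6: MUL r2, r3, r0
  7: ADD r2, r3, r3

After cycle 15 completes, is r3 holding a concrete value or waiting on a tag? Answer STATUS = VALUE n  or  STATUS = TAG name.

  c1: issue MUL r0<-Mul1  regs: r0:Mul1,r1:7,r2:5,r3:2
  c2: issue ADD r0<-Add1  regs: r0:Add1,r1:7,r2:5,r3:2
  c3: issue SUB r0<-Add2  regs: r0:Add2,r1:7,r2:5,r3:2
  c4: issue MUL r3<-Mul2  regs: r0:Add2,r1:7,r2:5,r3:Mul2
  c5: CDB Mul1=35; stall  regs: r0:Add2,r1:7,r2:5,r3:Mul2
  c6: CDB Add2=3; issue SUB r2<-Add2  regs: r0:3,r1:7,r2:Add2,r3:Mul2
  c7: issue MUL r3<-Mul1  regs: r0:3,r1:7,r2:Add2,r3:Mul1
  c8: CDB Add1=37; stall  regs: r0:3,r1:7,r2:Add2,r3:Mul1
  c9: CDB Add2=4; stall  regs: r0:3,r1:7,r2:4,r3:Mul1
  c10: CDB Mul2=10; issue MUL r2<-Mul2  regs: r0:3,r1:7,r2:Mul2,r3:Mul1
  c11: issue ADD r2<-Add1  regs: r0:3,r1:7,r2:Add1,r3:Mul1
  c12: -  regs: r0:3,r1:7,r2:Add1,r3:Mul1
  c13: CDB Mul1=12  regs: r0:3,r1:7,r2:Add1,r3:12
  c14: -  regs: r0:3,r1:7,r2:Add1,r3:12
  c15: -  regs: r0:3,r1:7,r2:Add1,r3:12

STATUS = VALUE 12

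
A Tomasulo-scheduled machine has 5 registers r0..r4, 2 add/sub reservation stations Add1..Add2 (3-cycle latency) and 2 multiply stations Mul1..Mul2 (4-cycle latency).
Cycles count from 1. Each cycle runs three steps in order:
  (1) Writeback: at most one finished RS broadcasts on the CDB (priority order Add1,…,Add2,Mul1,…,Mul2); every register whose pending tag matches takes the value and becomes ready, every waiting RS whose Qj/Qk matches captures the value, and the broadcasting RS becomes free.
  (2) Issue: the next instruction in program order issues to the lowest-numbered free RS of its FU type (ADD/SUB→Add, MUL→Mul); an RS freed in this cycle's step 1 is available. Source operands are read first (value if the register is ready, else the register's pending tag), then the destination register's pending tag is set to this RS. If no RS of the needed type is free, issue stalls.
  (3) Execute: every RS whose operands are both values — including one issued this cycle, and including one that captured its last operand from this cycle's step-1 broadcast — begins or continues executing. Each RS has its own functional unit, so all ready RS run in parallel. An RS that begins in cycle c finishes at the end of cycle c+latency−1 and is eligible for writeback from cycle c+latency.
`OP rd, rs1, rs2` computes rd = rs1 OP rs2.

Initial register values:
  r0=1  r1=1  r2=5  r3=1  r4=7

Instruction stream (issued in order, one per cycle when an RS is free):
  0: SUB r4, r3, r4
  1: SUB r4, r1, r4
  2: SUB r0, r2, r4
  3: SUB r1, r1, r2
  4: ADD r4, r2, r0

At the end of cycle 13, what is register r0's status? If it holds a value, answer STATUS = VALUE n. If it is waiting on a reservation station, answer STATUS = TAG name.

  c1: issue SUB r4<-Add1  regs: r0:1,r1:1,r2:5,r3:1,r4:Add1
  c2: issue SUB r4<-Add2  regs: r0:1,r1:1,r2:5,r3:1,r4:Add2
  c3: stall  regs: r0:1,r1:1,r2:5,r3:1,r4:Add2
  c4: CDB Add1=-6; issue SUB r0<-Add1  regs: r0:Add1,r1:1,r2:5,r3:1,r4:Add2
  c5: stall  regs: r0:Add1,r1:1,r2:5,r3:1,r4:Add2
  c6: stall  regs: r0:Add1,r1:1,r2:5,r3:1,r4:Add2
  c7: CDB Add2=7; issue SUB r1<-Add2  regs: r0:Add1,r1:Add2,r2:5,r3:1,r4:7
  c8: stall  regs: r0:Add1,r1:Add2,r2:5,r3:1,r4:7
  c9: stall  regs: r0:Add1,r1:Add2,r2:5,r3:1,r4:7
  c10: CDB Add1=-2; issue ADD r4<-Add1  regs: r0:-2,r1:Add2,r2:5,r3:1,r4:Add1
  c11: CDB Add2=-4  regs: r0:-2,r1:-4,r2:5,r3:1,r4:Add1
  c12: -  regs: r0:-2,r1:-4,r2:5,r3:1,r4:Add1
  c13: CDB Add1=3  regs: r0:-2,r1:-4,r2:5,r3:1,r4:3

STATUS = VALUE -2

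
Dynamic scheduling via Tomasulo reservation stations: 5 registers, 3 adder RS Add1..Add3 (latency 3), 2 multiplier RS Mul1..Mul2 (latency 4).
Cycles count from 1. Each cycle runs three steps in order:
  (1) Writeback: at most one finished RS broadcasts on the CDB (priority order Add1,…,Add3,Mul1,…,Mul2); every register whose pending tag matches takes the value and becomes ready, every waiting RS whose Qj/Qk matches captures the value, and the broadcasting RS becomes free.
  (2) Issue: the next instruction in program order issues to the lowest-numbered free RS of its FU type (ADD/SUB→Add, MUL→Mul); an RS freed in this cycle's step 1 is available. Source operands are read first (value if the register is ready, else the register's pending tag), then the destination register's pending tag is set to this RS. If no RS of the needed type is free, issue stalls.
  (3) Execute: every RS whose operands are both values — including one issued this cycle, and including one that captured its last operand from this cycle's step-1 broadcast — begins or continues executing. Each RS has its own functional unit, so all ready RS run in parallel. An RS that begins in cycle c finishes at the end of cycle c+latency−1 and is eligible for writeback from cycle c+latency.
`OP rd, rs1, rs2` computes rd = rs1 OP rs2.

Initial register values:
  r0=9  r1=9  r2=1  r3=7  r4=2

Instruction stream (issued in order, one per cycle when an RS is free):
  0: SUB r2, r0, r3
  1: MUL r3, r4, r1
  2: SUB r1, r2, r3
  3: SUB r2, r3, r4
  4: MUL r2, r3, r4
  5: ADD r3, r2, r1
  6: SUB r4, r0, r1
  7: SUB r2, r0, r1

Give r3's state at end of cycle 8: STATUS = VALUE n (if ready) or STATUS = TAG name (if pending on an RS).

STATUS = TAG Add3

cycle 1: issue SUB r2<-Add1 // r0:9,r1:9,r2:Add1,r3:7,r4:2
cycle 2: issue MUL r3<-Mul1 // r0:9,r1:9,r2:Add1,r3:Mul1,r4:2
cycle 3: issue SUB r1<-Add2 // r0:9,r1:Add2,r2:Add1,r3:Mul1,r4:2
cycle 4: CDB Add1=2; issue SUB r2<-Add1 // r0:9,r1:Add2,r2:Add1,r3:Mul1,r4:2
cycle 5: issue MUL r2<-Mul2 // r0:9,r1:Add2,r2:Mul2,r3:Mul1,r4:2
cycle 6: CDB Mul1=18; issue ADD r3<-Add3 // r0:9,r1:Add2,r2:Mul2,r3:Add3,r4:2
cycle 7: stall // r0:9,r1:Add2,r2:Mul2,r3:Add3,r4:2
cycle 8: stall // r0:9,r1:Add2,r2:Mul2,r3:Add3,r4:2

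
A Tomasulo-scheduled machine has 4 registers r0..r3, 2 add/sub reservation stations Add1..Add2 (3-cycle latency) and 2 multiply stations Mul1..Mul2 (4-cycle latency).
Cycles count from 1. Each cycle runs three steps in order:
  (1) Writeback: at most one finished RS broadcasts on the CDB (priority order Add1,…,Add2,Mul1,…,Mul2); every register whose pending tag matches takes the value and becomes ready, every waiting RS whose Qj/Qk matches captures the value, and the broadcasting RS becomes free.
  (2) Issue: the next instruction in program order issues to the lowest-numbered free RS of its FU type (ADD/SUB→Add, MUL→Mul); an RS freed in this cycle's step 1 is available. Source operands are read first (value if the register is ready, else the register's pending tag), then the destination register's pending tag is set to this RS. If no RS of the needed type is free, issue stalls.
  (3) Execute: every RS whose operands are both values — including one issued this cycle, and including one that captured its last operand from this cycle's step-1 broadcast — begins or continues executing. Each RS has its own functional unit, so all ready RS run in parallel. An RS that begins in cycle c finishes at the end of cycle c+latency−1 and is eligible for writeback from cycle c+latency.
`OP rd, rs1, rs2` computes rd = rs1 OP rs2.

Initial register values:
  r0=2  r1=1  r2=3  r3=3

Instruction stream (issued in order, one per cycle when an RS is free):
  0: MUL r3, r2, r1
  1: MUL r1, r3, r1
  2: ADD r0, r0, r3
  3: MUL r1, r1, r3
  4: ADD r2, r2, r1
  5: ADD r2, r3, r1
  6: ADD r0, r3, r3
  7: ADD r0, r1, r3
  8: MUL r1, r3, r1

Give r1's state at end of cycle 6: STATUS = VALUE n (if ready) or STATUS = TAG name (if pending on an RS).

STATUS = TAG Mul1

  c1: issue MUL r3<-Mul1  regs: r0:2,r1:1,r2:3,r3:Mul1
  c2: issue MUL r1<-Mul2  regs: r0:2,r1:Mul2,r2:3,r3:Mul1
  c3: issue ADD r0<-Add1  regs: r0:Add1,r1:Mul2,r2:3,r3:Mul1
  c4: stall  regs: r0:Add1,r1:Mul2,r2:3,r3:Mul1
  c5: CDB Mul1=3; issue MUL r1<-Mul1  regs: r0:Add1,r1:Mul1,r2:3,r3:3
  c6: issue ADD r2<-Add2  regs: r0:Add1,r1:Mul1,r2:Add2,r3:3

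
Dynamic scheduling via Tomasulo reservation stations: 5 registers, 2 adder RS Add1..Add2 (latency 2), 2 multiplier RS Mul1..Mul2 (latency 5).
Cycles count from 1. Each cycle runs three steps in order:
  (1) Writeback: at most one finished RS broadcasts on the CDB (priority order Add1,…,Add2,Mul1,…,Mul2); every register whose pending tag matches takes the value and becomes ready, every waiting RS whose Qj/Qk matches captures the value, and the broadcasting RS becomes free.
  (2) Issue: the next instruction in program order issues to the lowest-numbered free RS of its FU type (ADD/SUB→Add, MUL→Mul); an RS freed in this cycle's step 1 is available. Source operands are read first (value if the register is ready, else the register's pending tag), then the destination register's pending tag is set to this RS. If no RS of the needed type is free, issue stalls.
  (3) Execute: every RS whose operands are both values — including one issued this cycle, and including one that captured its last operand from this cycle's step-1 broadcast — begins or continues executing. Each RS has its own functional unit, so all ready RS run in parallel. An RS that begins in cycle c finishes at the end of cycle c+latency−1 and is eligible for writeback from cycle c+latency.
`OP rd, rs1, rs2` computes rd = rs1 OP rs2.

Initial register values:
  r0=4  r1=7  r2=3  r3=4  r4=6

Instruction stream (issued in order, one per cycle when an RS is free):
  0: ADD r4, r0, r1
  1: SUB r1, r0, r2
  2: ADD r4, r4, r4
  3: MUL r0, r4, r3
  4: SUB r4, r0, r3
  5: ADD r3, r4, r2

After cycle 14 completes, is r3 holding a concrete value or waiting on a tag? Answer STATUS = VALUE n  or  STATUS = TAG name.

  c1: issue ADD r4<-Add1  regs: r0:4,r1:7,r2:3,r3:4,r4:Add1
  c2: issue SUB r1<-Add2  regs: r0:4,r1:Add2,r2:3,r3:4,r4:Add1
  c3: CDB Add1=11; issue ADD r4<-Add1  regs: r0:4,r1:Add2,r2:3,r3:4,r4:Add1
  c4: CDB Add2=1; issue MUL r0<-Mul1  regs: r0:Mul1,r1:1,r2:3,r3:4,r4:Add1
  c5: CDB Add1=22; issue SUB r4<-Add1  regs: r0:Mul1,r1:1,r2:3,r3:4,r4:Add1
  c6: issue ADD r3<-Add2  regs: r0:Mul1,r1:1,r2:3,r3:Add2,r4:Add1
  c7: -  regs: r0:Mul1,r1:1,r2:3,r3:Add2,r4:Add1
  c8: -  regs: r0:Mul1,r1:1,r2:3,r3:Add2,r4:Add1
  c9: -  regs: r0:Mul1,r1:1,r2:3,r3:Add2,r4:Add1
  c10: CDB Mul1=88  regs: r0:88,r1:1,r2:3,r3:Add2,r4:Add1
  c11: -  regs: r0:88,r1:1,r2:3,r3:Add2,r4:Add1
  c12: CDB Add1=84  regs: r0:88,r1:1,r2:3,r3:Add2,r4:84
  c13: -  regs: r0:88,r1:1,r2:3,r3:Add2,r4:84
  c14: CDB Add2=87  regs: r0:88,r1:1,r2:3,r3:87,r4:84

STATUS = VALUE 87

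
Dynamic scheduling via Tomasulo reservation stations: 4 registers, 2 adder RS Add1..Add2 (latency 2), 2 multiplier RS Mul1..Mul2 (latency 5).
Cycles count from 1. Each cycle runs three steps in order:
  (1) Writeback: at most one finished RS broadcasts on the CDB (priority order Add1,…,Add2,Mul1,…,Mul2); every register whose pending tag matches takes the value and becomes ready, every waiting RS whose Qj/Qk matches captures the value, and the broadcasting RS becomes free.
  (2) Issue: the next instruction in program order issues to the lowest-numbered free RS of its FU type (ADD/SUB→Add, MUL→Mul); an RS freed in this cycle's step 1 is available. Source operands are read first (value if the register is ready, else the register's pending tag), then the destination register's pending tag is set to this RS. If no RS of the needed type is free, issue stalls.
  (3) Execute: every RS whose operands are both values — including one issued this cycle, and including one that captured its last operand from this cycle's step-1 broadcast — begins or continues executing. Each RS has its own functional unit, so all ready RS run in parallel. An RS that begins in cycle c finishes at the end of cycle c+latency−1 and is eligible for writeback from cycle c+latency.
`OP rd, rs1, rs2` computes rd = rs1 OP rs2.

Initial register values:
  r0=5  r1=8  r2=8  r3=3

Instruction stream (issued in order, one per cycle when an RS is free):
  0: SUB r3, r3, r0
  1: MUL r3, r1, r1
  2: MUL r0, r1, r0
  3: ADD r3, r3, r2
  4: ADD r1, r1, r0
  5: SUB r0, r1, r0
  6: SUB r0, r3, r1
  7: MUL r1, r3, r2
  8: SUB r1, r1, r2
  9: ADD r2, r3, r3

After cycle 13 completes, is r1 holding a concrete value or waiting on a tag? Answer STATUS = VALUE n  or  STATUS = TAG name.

  c1: issue SUB r3<-Add1  regs: r0:5,r1:8,r2:8,r3:Add1
  c2: issue MUL r3<-Mul1  regs: r0:5,r1:8,r2:8,r3:Mul1
  c3: CDB Add1=-2; issue MUL r0<-Mul2  regs: r0:Mul2,r1:8,r2:8,r3:Mul1
  c4: issue ADD r3<-Add1  regs: r0:Mul2,r1:8,r2:8,r3:Add1
  c5: issue ADD r1<-Add2  regs: r0:Mul2,r1:Add2,r2:8,r3:Add1
  c6: stall  regs: r0:Mul2,r1:Add2,r2:8,r3:Add1
  c7: CDB Mul1=64; stall  regs: r0:Mul2,r1:Add2,r2:8,r3:Add1
  c8: CDB Mul2=40; stall  regs: r0:40,r1:Add2,r2:8,r3:Add1
  c9: CDB Add1=72; issue SUB r0<-Add1  regs: r0:Add1,r1:Add2,r2:8,r3:72
  c10: CDB Add2=48; issue SUB r0<-Add2  regs: r0:Add2,r1:48,r2:8,r3:72
  c11: issue MUL r1<-Mul1  regs: r0:Add2,r1:Mul1,r2:8,r3:72
  c12: CDB Add1=8; issue SUB r1<-Add1  regs: r0:Add2,r1:Add1,r2:8,r3:72
  c13: CDB Add2=24; issue ADD r2<-Add2  regs: r0:24,r1:Add1,r2:Add2,r3:72

STATUS = TAG Add1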